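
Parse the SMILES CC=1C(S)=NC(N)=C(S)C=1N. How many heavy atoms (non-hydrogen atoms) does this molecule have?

11

Every atom symbol written in the SMILES (organic subset) is one heavy atom; implicit H are not written.
Heavy atoms by element → C:6, N:3, S:2.
Total: 11.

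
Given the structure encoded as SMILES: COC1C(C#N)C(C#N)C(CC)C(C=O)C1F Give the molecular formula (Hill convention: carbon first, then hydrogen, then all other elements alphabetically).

Walk through each heavy atom and fill implicit hydrogens from standard valence (C 4, N 3, O 2, S 2, halogen 1):
  atom 1: C, bond orders sum to 1 (valence 4) → 3 H
  atom 2: O, bond orders sum to 2 (valence 2) → 0 H
  atom 3: C, bond orders sum to 3 (valence 4) → 1 H
  atom 4: C, bond orders sum to 3 (valence 4) → 1 H
  atom 5: C, bond orders sum to 4 (valence 4) → 0 H
  atom 6: N, bond orders sum to 3 (valence 3) → 0 H
  atom 7: C, bond orders sum to 3 (valence 4) → 1 H
  atom 8: C, bond orders sum to 4 (valence 4) → 0 H
  atom 9: N, bond orders sum to 3 (valence 3) → 0 H
  atom 10: C, bond orders sum to 3 (valence 4) → 1 H
  atom 11: C, bond orders sum to 2 (valence 4) → 2 H
  atom 12: C, bond orders sum to 1 (valence 4) → 3 H
  atom 13: C, bond orders sum to 3 (valence 4) → 1 H
  atom 14: C, bond orders sum to 3 (valence 4) → 1 H
  atom 15: O, bond orders sum to 2 (valence 2) → 0 H
  atom 16: C, bond orders sum to 3 (valence 4) → 1 H
  atom 17: F (halogen, monovalent) → 0 H
Totals → C:12, H:15, F:1, N:2, O:2.

C12H15FN2O2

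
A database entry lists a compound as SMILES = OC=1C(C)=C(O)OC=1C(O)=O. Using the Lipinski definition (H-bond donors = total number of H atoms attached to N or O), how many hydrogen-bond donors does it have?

3

Donors: find every N or O and count the H atoms it carries.
  atom 1 (O): bond orders sum to 1 → 1 H
  atom 6 (O): bond orders sum to 1 → 1 H
  atom 7 (O): bond orders sum to 2 → 0 H
  atom 10 (O): bond orders sum to 1 → 1 H
  atom 11 (O): bond orders sum to 2 → 0 H
Lipinski HBD = 3.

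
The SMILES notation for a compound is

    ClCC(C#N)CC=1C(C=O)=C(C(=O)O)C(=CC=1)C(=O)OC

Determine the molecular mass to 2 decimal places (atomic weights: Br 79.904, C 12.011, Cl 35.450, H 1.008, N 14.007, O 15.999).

First, the molecular formula is C14H12ClNO5 (counting implicit H from valence).
  C: 14 × 12.011 = 168.154
  Cl: 1 × 35.450 = 35.450
  H: 12 × 1.008 = 12.096
  N: 1 × 14.007 = 14.007
  O: 5 × 15.999 = 79.995
Sum: 14×12.011 + 1×35.450 + 12×1.008 + 1×14.007 + 5×15.999 = 309.702 → 309.70 g/mol.

309.70 g/mol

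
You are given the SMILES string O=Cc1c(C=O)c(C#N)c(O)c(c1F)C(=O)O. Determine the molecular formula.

Walk through each heavy atom and fill implicit hydrogens from standard valence (C 4, N 3, O 2, S 2, halogen 1); for lowercase aromatic atoms, an aromatic c carries 1 H when it has two neighbours and 0 H with three, and aromatic n carries 0 H:
  atom 1: O, bond orders sum to 2 (valence 2) → 0 H
  atom 2: C, bond orders sum to 3 (valence 4) → 1 H
  atom 3: aromatic c, 3 neighbours → 0 H
  atom 4: aromatic c, 3 neighbours → 0 H
  atom 5: C, bond orders sum to 3 (valence 4) → 1 H
  atom 6: O, bond orders sum to 2 (valence 2) → 0 H
  atom 7: aromatic c, 3 neighbours → 0 H
  atom 8: C, bond orders sum to 4 (valence 4) → 0 H
  atom 9: N, bond orders sum to 3 (valence 3) → 0 H
  atom 10: aromatic c, 3 neighbours → 0 H
  atom 11: O, bond orders sum to 1 (valence 2) → 1 H
  atom 12: aromatic c, 3 neighbours → 0 H
  atom 13: aromatic c, 3 neighbours → 0 H
  atom 14: F (halogen, monovalent) → 0 H
  atom 15: C, bond orders sum to 4 (valence 4) → 0 H
  atom 16: O, bond orders sum to 2 (valence 2) → 0 H
  atom 17: O, bond orders sum to 1 (valence 2) → 1 H
Totals → C:10, H:4, F:1, N:1, O:5.

C10H4FNO5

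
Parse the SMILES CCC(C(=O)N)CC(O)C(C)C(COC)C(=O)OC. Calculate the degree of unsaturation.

Molecular formula: C13H25NO5.
DoU = (2C + 2 + N − H − X) / 2, where X is the halogen count and O/S are ignored.
    = (2·13 + 2 + 1 − 25 − 0) / 2 = 4 / 2 = 2.

2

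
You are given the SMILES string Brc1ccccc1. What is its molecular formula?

Walk through each heavy atom and fill implicit hydrogens from standard valence (C 4, N 3, O 2, S 2, halogen 1); for lowercase aromatic atoms, an aromatic c carries 1 H when it has two neighbours and 0 H with three, and aromatic n carries 0 H:
  atom 1: Br (halogen, monovalent) → 0 H
  atom 2: aromatic c, 3 neighbours → 0 H
  atom 3: aromatic c, 2 neighbours → 1 H
  atom 4: aromatic c, 2 neighbours → 1 H
  atom 5: aromatic c, 2 neighbours → 1 H
  atom 6: aromatic c, 2 neighbours → 1 H
  atom 7: aromatic c, 2 neighbours → 1 H
Totals → C:6, H:5, Br:1.

C6H5Br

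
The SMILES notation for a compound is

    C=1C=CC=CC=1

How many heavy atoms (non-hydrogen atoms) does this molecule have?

6

Every atom symbol written in the SMILES (organic subset) is one heavy atom; implicit H are not written.
Heavy atoms by element → C:6.
Total: 6.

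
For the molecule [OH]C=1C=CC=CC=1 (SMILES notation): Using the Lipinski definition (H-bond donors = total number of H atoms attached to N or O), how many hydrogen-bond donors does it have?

Donors: find every N or O and count the H atoms it carries.
  atom 1 (O): bond orders sum to 1 → 1 H
Lipinski HBD = 1.

1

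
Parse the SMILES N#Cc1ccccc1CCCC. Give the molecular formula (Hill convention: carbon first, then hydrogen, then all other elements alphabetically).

C11H13N

Walk through each heavy atom and fill implicit hydrogens from standard valence (C 4, N 3, O 2, S 2, halogen 1); for lowercase aromatic atoms, an aromatic c carries 1 H when it has two neighbours and 0 H with three, and aromatic n carries 0 H:
  atom 1: N, bond orders sum to 3 (valence 3) → 0 H
  atom 2: C, bond orders sum to 4 (valence 4) → 0 H
  atom 3: aromatic c, 3 neighbours → 0 H
  atom 4: aromatic c, 2 neighbours → 1 H
  atom 5: aromatic c, 2 neighbours → 1 H
  atom 6: aromatic c, 2 neighbours → 1 H
  atom 7: aromatic c, 2 neighbours → 1 H
  atom 8: aromatic c, 3 neighbours → 0 H
  atom 9: C, bond orders sum to 2 (valence 4) → 2 H
  atom 10: C, bond orders sum to 2 (valence 4) → 2 H
  atom 11: C, bond orders sum to 2 (valence 4) → 2 H
  atom 12: C, bond orders sum to 1 (valence 4) → 3 H
Totals → C:11, H:13, N:1.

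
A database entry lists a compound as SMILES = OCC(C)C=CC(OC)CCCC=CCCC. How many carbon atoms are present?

15

Count every carbon token in the SMILES (each C, including those in ring-closure positions and inside branches).
Carbon count: 15.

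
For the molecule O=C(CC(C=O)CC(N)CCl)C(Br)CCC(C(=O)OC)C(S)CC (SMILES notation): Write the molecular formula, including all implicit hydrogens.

Walk through each heavy atom and fill implicit hydrogens from standard valence (C 4, N 3, O 2, S 2, halogen 1):
  atom 1: O, bond orders sum to 2 (valence 2) → 0 H
  atom 2: C, bond orders sum to 4 (valence 4) → 0 H
  atom 3: C, bond orders sum to 2 (valence 4) → 2 H
  atom 4: C, bond orders sum to 3 (valence 4) → 1 H
  atom 5: C, bond orders sum to 3 (valence 4) → 1 H
  atom 6: O, bond orders sum to 2 (valence 2) → 0 H
  atom 7: C, bond orders sum to 2 (valence 4) → 2 H
  atom 8: C, bond orders sum to 3 (valence 4) → 1 H
  atom 9: N, bond orders sum to 1 (valence 3) → 2 H
  atom 10: C, bond orders sum to 2 (valence 4) → 2 H
  atom 11: Cl (halogen, monovalent) → 0 H
  atom 12: C, bond orders sum to 3 (valence 4) → 1 H
  atom 13: Br (halogen, monovalent) → 0 H
  atom 14: C, bond orders sum to 2 (valence 4) → 2 H
  atom 15: C, bond orders sum to 2 (valence 4) → 2 H
  atom 16: C, bond orders sum to 3 (valence 4) → 1 H
  atom 17: C, bond orders sum to 4 (valence 4) → 0 H
  atom 18: O, bond orders sum to 2 (valence 2) → 0 H
  atom 19: O, bond orders sum to 2 (valence 2) → 0 H
  atom 20: C, bond orders sum to 1 (valence 4) → 3 H
  atom 21: C, bond orders sum to 3 (valence 4) → 1 H
  atom 22: S, bond orders sum to 1 (valence 2) → 1 H
  atom 23: C, bond orders sum to 2 (valence 4) → 2 H
  atom 24: C, bond orders sum to 1 (valence 4) → 3 H
Totals → C:16, H:27, Br:1, Cl:1, N:1, O:4, S:1.

C16H27BrClNO4S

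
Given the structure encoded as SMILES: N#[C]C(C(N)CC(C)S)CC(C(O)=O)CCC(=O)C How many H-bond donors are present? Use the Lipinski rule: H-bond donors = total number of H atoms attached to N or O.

3

Donors: find every N or O and count the H atoms it carries.
  atom 1 (N): bond orders sum to 3 → 0 H
  atom 5 (N): bond orders sum to 1 → 2 H
  atom 13 (O): bond orders sum to 1 → 1 H
  atom 14 (O): bond orders sum to 2 → 0 H
  atom 18 (O): bond orders sum to 2 → 0 H
Lipinski HBD = 3.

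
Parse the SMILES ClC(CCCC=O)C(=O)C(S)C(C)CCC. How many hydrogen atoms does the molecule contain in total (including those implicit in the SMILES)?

21

Walk through each heavy atom and fill implicit hydrogens from standard valence (C 4, N 3, O 2, S 2, halogen 1):
  atom 1: Cl (halogen, monovalent) → 0 H
  atom 2: C, bond orders sum to 3 (valence 4) → 1 H
  atom 3: C, bond orders sum to 2 (valence 4) → 2 H
  atom 4: C, bond orders sum to 2 (valence 4) → 2 H
  atom 5: C, bond orders sum to 2 (valence 4) → 2 H
  atom 6: C, bond orders sum to 3 (valence 4) → 1 H
  atom 7: O, bond orders sum to 2 (valence 2) → 0 H
  atom 8: C, bond orders sum to 4 (valence 4) → 0 H
  atom 9: O, bond orders sum to 2 (valence 2) → 0 H
  atom 10: C, bond orders sum to 3 (valence 4) → 1 H
  atom 11: S, bond orders sum to 1 (valence 2) → 1 H
  atom 12: C, bond orders sum to 3 (valence 4) → 1 H
  atom 13: C, bond orders sum to 1 (valence 4) → 3 H
  atom 14: C, bond orders sum to 2 (valence 4) → 2 H
  atom 15: C, bond orders sum to 2 (valence 4) → 2 H
  atom 16: C, bond orders sum to 1 (valence 4) → 3 H
Total hydrogens: 21.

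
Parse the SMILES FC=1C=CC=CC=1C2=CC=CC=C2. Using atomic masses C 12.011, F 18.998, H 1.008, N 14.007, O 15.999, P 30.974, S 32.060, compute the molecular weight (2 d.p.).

First, the molecular formula is C12H9F (counting implicit H from valence).
  C: 12 × 12.011 = 144.132
  F: 1 × 18.998 = 18.998
  H: 9 × 1.008 = 9.072
Sum: 12×12.011 + 1×18.998 + 9×1.008 = 172.202 → 172.20 g/mol.

172.20 g/mol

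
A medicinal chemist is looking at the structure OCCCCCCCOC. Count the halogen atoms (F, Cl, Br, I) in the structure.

Scan the SMILES for the halogen motif — none present.
Groups that are present: 1 ether, 1 hydroxyl.

0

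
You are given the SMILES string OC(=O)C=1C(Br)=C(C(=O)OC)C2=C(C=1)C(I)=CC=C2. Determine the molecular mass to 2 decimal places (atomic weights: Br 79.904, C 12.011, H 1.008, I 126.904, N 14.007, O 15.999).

First, the molecular formula is C13H8BrIO4 (counting implicit H from valence).
  Br: 1 × 79.904 = 79.904
  C: 13 × 12.011 = 156.143
  H: 8 × 1.008 = 8.064
  I: 1 × 126.904 = 126.904
  O: 4 × 15.999 = 63.996
Sum: 1×79.904 + 13×12.011 + 8×1.008 + 1×126.904 + 4×15.999 = 435.011 → 435.01 g/mol.

435.01 g/mol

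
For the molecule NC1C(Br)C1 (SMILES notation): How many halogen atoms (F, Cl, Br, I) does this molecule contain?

1

Halogen atoms appear at heavy-atom position 4 (1×Br).
Other groups present: 1 primary amine.
Halogen count: 1.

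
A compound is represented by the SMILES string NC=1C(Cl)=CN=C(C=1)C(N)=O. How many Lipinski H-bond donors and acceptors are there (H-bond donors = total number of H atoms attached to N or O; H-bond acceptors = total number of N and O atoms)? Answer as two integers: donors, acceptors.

Donors: find every N or O and count the H atoms it carries.
  atom 1 (N): bond orders sum to 1 → 2 H
  atom 6 (N): bond orders sum to 3 → 0 H
  atom 10 (N): bond orders sum to 1 → 2 H
  atom 11 (O): bond orders sum to 2 → 0 H
Lipinski HBD = 4.
Acceptors: N atoms = 3, O atoms = 1 → HBA = 4.

4, 4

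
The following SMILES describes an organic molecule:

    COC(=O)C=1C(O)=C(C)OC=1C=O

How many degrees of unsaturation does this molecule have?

5

Molecular formula: C8H8O5.
DoU = (2C + 2 + N − H − X) / 2, where X is the halogen count and O/S are ignored.
    = (2·8 + 2 + 0 − 8 − 0) / 2 = 10 / 2 = 5.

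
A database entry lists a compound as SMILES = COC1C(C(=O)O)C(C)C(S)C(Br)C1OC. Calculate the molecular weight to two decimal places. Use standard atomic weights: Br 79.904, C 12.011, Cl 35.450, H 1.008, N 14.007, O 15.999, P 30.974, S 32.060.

First, the molecular formula is C10H17BrO4S (counting implicit H from valence).
  Br: 1 × 79.904 = 79.904
  C: 10 × 12.011 = 120.110
  H: 17 × 1.008 = 17.136
  O: 4 × 15.999 = 63.996
  S: 1 × 32.060 = 32.060
Sum: 1×79.904 + 10×12.011 + 17×1.008 + 4×15.999 + 1×32.060 = 313.206 → 313.21 g/mol.

313.21 g/mol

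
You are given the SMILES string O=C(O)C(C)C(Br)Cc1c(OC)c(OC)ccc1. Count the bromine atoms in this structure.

1

Scan the SMILES for Br atoms (remember two-letter symbols like Cl and Br are single atoms).
Bromine count: 1.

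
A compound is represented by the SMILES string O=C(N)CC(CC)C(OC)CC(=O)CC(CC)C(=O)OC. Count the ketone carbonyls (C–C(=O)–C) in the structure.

The ketone motif appears at heavy-atom position 12 in the SMILES.
Other groups present: 1 amide, 1 ester, 1 ether.
Ketone count: 1.

1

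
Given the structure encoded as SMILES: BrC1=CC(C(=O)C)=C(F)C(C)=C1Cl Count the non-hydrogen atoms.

13

Every atom symbol written in the SMILES (organic subset) is one heavy atom; implicit H are not written.
Heavy atoms by element → Br:1, C:9, Cl:1, F:1, O:1.
Total: 13.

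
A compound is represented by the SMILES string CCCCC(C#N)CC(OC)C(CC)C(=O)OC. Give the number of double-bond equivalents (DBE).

Molecular formula: C14H25NO3.
DoU = (2C + 2 + N − H − X) / 2, where X is the halogen count and O/S are ignored.
    = (2·14 + 2 + 1 − 25 − 0) / 2 = 6 / 2 = 3.

3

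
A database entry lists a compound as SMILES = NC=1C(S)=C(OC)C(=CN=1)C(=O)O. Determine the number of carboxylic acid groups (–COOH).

1

The carboxylic acid motif appears at heavy-atom position 11 in the SMILES.
Other groups present: 1 ether, 1 primary amine, 1 thiol.
Carboxylic acid count: 1.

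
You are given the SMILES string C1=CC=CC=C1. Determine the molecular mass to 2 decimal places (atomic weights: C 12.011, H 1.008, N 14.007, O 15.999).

First, the molecular formula is C6H6 (counting implicit H from valence).
  C: 6 × 12.011 = 72.066
  H: 6 × 1.008 = 6.048
Sum: 6×12.011 + 6×1.008 = 78.114 → 78.11 g/mol.

78.11 g/mol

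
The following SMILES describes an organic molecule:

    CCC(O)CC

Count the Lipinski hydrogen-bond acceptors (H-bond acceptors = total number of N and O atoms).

1

N atoms: 0; O atoms: 1.
Lipinski HBA = 0 + 1 = 1.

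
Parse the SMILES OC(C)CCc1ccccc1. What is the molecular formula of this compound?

Walk through each heavy atom and fill implicit hydrogens from standard valence (C 4, N 3, O 2, S 2, halogen 1); for lowercase aromatic atoms, an aromatic c carries 1 H when it has two neighbours and 0 H with three, and aromatic n carries 0 H:
  atom 1: O, bond orders sum to 1 (valence 2) → 1 H
  atom 2: C, bond orders sum to 3 (valence 4) → 1 H
  atom 3: C, bond orders sum to 1 (valence 4) → 3 H
  atom 4: C, bond orders sum to 2 (valence 4) → 2 H
  atom 5: C, bond orders sum to 2 (valence 4) → 2 H
  atom 6: aromatic c, 3 neighbours → 0 H
  atom 7: aromatic c, 2 neighbours → 1 H
  atom 8: aromatic c, 2 neighbours → 1 H
  atom 9: aromatic c, 2 neighbours → 1 H
  atom 10: aromatic c, 2 neighbours → 1 H
  atom 11: aromatic c, 2 neighbours → 1 H
Totals → C:10, H:14, O:1.
In Hill order: C10H14O.

C10H14O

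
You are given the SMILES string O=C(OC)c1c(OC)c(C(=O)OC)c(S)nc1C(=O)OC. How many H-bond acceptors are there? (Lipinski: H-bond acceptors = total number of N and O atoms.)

N atoms: 1; O atoms: 7.
Lipinski HBA = 1 + 7 = 8.

8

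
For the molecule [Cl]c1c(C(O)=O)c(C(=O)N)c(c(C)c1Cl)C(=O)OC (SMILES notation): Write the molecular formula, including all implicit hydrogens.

C11H9Cl2NO5

Walk through each heavy atom and fill implicit hydrogens from standard valence (C 4, N 3, O 2, S 2, halogen 1); for lowercase aromatic atoms, an aromatic c carries 1 H when it has two neighbours and 0 H with three, and aromatic n carries 0 H:
  atom 1: Cl with explicit H count 0
  atom 2: aromatic c, 3 neighbours → 0 H
  atom 3: aromatic c, 3 neighbours → 0 H
  atom 4: C, bond orders sum to 4 (valence 4) → 0 H
  atom 5: O, bond orders sum to 1 (valence 2) → 1 H
  atom 6: O, bond orders sum to 2 (valence 2) → 0 H
  atom 7: aromatic c, 3 neighbours → 0 H
  atom 8: C, bond orders sum to 4 (valence 4) → 0 H
  atom 9: O, bond orders sum to 2 (valence 2) → 0 H
  atom 10: N, bond orders sum to 1 (valence 3) → 2 H
  atom 11: aromatic c, 3 neighbours → 0 H
  atom 12: aromatic c, 3 neighbours → 0 H
  atom 13: C, bond orders sum to 1 (valence 4) → 3 H
  atom 14: aromatic c, 3 neighbours → 0 H
  atom 15: Cl (halogen, monovalent) → 0 H
  atom 16: C, bond orders sum to 4 (valence 4) → 0 H
  atom 17: O, bond orders sum to 2 (valence 2) → 0 H
  atom 18: O, bond orders sum to 2 (valence 2) → 0 H
  atom 19: C, bond orders sum to 1 (valence 4) → 3 H
Totals → C:11, H:9, Cl:2, N:1, O:5.
In Hill order: C11H9Cl2NO5.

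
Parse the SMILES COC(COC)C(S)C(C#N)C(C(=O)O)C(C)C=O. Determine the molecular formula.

C12H19NO5S

Walk through each heavy atom and fill implicit hydrogens from standard valence (C 4, N 3, O 2, S 2, halogen 1):
  atom 1: C, bond orders sum to 1 (valence 4) → 3 H
  atom 2: O, bond orders sum to 2 (valence 2) → 0 H
  atom 3: C, bond orders sum to 3 (valence 4) → 1 H
  atom 4: C, bond orders sum to 2 (valence 4) → 2 H
  atom 5: O, bond orders sum to 2 (valence 2) → 0 H
  atom 6: C, bond orders sum to 1 (valence 4) → 3 H
  atom 7: C, bond orders sum to 3 (valence 4) → 1 H
  atom 8: S, bond orders sum to 1 (valence 2) → 1 H
  atom 9: C, bond orders sum to 3 (valence 4) → 1 H
  atom 10: C, bond orders sum to 4 (valence 4) → 0 H
  atom 11: N, bond orders sum to 3 (valence 3) → 0 H
  atom 12: C, bond orders sum to 3 (valence 4) → 1 H
  atom 13: C, bond orders sum to 4 (valence 4) → 0 H
  atom 14: O, bond orders sum to 2 (valence 2) → 0 H
  atom 15: O, bond orders sum to 1 (valence 2) → 1 H
  atom 16: C, bond orders sum to 3 (valence 4) → 1 H
  atom 17: C, bond orders sum to 1 (valence 4) → 3 H
  atom 18: C, bond orders sum to 3 (valence 4) → 1 H
  atom 19: O, bond orders sum to 2 (valence 2) → 0 H
Totals → C:12, H:19, N:1, O:5, S:1.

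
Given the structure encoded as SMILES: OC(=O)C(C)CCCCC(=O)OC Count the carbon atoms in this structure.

Count every carbon token in the SMILES (each C, including those in ring-closure positions and inside branches).
Carbon count: 9.

9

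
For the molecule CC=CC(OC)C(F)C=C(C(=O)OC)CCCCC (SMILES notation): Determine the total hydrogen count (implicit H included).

25

Walk through each heavy atom and fill implicit hydrogens from standard valence (C 4, N 3, O 2, S 2, halogen 1):
  atom 1: C, bond orders sum to 1 (valence 4) → 3 H
  atom 2: C, bond orders sum to 3 (valence 4) → 1 H
  atom 3: C, bond orders sum to 3 (valence 4) → 1 H
  atom 4: C, bond orders sum to 3 (valence 4) → 1 H
  atom 5: O, bond orders sum to 2 (valence 2) → 0 H
  atom 6: C, bond orders sum to 1 (valence 4) → 3 H
  atom 7: C, bond orders sum to 3 (valence 4) → 1 H
  atom 8: F (halogen, monovalent) → 0 H
  atom 9: C, bond orders sum to 3 (valence 4) → 1 H
  atom 10: C, bond orders sum to 4 (valence 4) → 0 H
  atom 11: C, bond orders sum to 4 (valence 4) → 0 H
  atom 12: O, bond orders sum to 2 (valence 2) → 0 H
  atom 13: O, bond orders sum to 2 (valence 2) → 0 H
  atom 14: C, bond orders sum to 1 (valence 4) → 3 H
  atom 15: C, bond orders sum to 2 (valence 4) → 2 H
  atom 16: C, bond orders sum to 2 (valence 4) → 2 H
  atom 17: C, bond orders sum to 2 (valence 4) → 2 H
  atom 18: C, bond orders sum to 2 (valence 4) → 2 H
  atom 19: C, bond orders sum to 1 (valence 4) → 3 H
Total hydrogens: 25.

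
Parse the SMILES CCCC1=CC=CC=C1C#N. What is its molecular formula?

C10H11N

Walk through each heavy atom and fill implicit hydrogens from standard valence (C 4, N 3, O 2, S 2, halogen 1):
  atom 1: C, bond orders sum to 1 (valence 4) → 3 H
  atom 2: C, bond orders sum to 2 (valence 4) → 2 H
  atom 3: C, bond orders sum to 2 (valence 4) → 2 H
  atom 4: C, bond orders sum to 4 (valence 4) → 0 H
  atom 5: C, bond orders sum to 3 (valence 4) → 1 H
  atom 6: C, bond orders sum to 3 (valence 4) → 1 H
  atom 7: C, bond orders sum to 3 (valence 4) → 1 H
  atom 8: C, bond orders sum to 3 (valence 4) → 1 H
  atom 9: C, bond orders sum to 4 (valence 4) → 0 H
  atom 10: C, bond orders sum to 4 (valence 4) → 0 H
  atom 11: N, bond orders sum to 3 (valence 3) → 0 H
Totals → C:10, H:11, N:1.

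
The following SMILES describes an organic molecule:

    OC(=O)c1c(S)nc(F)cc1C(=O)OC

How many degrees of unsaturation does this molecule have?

6

Molecular formula: C8H6FNO4S.
DoU = (2C + 2 + N − H − X) / 2, where X is the halogen count and O/S are ignored.
    = (2·8 + 2 + 1 − 6 − 1) / 2 = 12 / 2 = 6.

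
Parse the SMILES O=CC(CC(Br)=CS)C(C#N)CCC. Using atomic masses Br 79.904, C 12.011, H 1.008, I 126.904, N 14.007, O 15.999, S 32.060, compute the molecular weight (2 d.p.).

First, the molecular formula is C10H14BrNOS (counting implicit H from valence).
  Br: 1 × 79.904 = 79.904
  C: 10 × 12.011 = 120.110
  H: 14 × 1.008 = 14.112
  N: 1 × 14.007 = 14.007
  O: 1 × 15.999 = 15.999
  S: 1 × 32.060 = 32.060
Sum: 1×79.904 + 10×12.011 + 14×1.008 + 1×14.007 + 1×15.999 + 1×32.060 = 276.192 → 276.19 g/mol.

276.19 g/mol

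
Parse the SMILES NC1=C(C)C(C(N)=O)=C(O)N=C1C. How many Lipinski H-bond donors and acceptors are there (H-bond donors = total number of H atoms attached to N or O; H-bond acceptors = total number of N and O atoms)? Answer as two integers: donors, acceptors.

Donors: find every N or O and count the H atoms it carries.
  atom 1 (N): bond orders sum to 1 → 2 H
  atom 7 (N): bond orders sum to 1 → 2 H
  atom 8 (O): bond orders sum to 2 → 0 H
  atom 10 (O): bond orders sum to 1 → 1 H
  atom 11 (N): bond orders sum to 3 → 0 H
Lipinski HBD = 5.
Acceptors: N atoms = 3, O atoms = 2 → HBA = 5.

5, 5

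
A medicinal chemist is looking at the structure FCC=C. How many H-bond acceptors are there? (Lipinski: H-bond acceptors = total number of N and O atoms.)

N atoms: 0; O atoms: 0.
Lipinski HBA = 0 + 0 = 0.

0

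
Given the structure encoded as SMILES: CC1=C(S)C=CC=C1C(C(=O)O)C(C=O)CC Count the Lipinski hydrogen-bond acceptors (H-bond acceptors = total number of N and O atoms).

N atoms: 0; O atoms: 3.
Lipinski HBA = 0 + 3 = 3.

3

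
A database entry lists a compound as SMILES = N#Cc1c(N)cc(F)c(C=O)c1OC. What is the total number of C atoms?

9

Count every carbon token in the SMILES (each C, including those in ring-closure positions and inside branches).
Carbon count: 9.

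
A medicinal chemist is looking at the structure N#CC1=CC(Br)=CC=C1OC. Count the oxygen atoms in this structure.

1

Scan the SMILES for O atoms (remember two-letter symbols like Cl and Br are single atoms).
Oxygen count: 1.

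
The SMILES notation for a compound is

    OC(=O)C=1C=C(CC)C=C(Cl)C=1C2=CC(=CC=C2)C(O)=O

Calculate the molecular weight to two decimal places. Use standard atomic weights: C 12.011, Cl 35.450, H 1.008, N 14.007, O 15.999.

First, the molecular formula is C16H13ClO4 (counting implicit H from valence).
  C: 16 × 12.011 = 192.176
  Cl: 1 × 35.450 = 35.450
  H: 13 × 1.008 = 13.104
  O: 4 × 15.999 = 63.996
Sum: 16×12.011 + 1×35.450 + 13×1.008 + 4×15.999 = 304.726 → 304.73 g/mol.

304.73 g/mol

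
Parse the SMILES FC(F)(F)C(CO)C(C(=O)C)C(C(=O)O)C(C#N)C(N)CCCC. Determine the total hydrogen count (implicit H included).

Walk through each heavy atom and fill implicit hydrogens from standard valence (C 4, N 3, O 2, S 2, halogen 1):
  atom 1: F (halogen, monovalent) → 0 H
  atom 2: C, bond orders sum to 4 (valence 4) → 0 H
  atom 3: F (halogen, monovalent) → 0 H
  atom 4: F (halogen, monovalent) → 0 H
  atom 5: C, bond orders sum to 3 (valence 4) → 1 H
  atom 6: C, bond orders sum to 2 (valence 4) → 2 H
  atom 7: O, bond orders sum to 1 (valence 2) → 1 H
  atom 8: C, bond orders sum to 3 (valence 4) → 1 H
  atom 9: C, bond orders sum to 4 (valence 4) → 0 H
  atom 10: O, bond orders sum to 2 (valence 2) → 0 H
  atom 11: C, bond orders sum to 1 (valence 4) → 3 H
  atom 12: C, bond orders sum to 3 (valence 4) → 1 H
  atom 13: C, bond orders sum to 4 (valence 4) → 0 H
  atom 14: O, bond orders sum to 2 (valence 2) → 0 H
  atom 15: O, bond orders sum to 1 (valence 2) → 1 H
  atom 16: C, bond orders sum to 3 (valence 4) → 1 H
  atom 17: C, bond orders sum to 4 (valence 4) → 0 H
  atom 18: N, bond orders sum to 3 (valence 3) → 0 H
  atom 19: C, bond orders sum to 3 (valence 4) → 1 H
  atom 20: N, bond orders sum to 1 (valence 3) → 2 H
  atom 21: C, bond orders sum to 2 (valence 4) → 2 H
  atom 22: C, bond orders sum to 2 (valence 4) → 2 H
  atom 23: C, bond orders sum to 2 (valence 4) → 2 H
  atom 24: C, bond orders sum to 1 (valence 4) → 3 H
Total hydrogens: 23.

23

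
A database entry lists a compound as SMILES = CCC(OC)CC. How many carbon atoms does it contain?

Count every carbon token in the SMILES (each C, including those in ring-closure positions and inside branches).
Carbon count: 6.

6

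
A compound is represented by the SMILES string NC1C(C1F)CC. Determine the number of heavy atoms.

7

Every atom symbol written in the SMILES (organic subset) is one heavy atom; implicit H are not written.
Heavy atoms by element → C:5, F:1, N:1.
Total: 7.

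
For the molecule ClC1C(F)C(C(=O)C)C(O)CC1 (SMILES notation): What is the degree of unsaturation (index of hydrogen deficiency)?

2

Degree of unsaturation = (number of rings) + (number of π bonds).
Ring closures in the SMILES: 1.
π bonds: 1 double bond (each 1 DoU) → 1 DoU from unsaturation.
Total DoU = 1 + 1 = 2.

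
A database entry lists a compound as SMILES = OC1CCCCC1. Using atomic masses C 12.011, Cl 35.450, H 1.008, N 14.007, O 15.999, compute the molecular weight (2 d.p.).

100.16 g/mol

First, the molecular formula is C6H12O (counting implicit H from valence).
  C: 6 × 12.011 = 72.066
  H: 12 × 1.008 = 12.096
  O: 1 × 15.999 = 15.999
Sum: 6×12.011 + 12×1.008 + 1×15.999 = 100.161 → 100.16 g/mol.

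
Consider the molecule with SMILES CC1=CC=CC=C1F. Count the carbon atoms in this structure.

7

Count every carbon token in the SMILES (each C, including those in ring-closure positions and inside branches).
Carbon count: 7.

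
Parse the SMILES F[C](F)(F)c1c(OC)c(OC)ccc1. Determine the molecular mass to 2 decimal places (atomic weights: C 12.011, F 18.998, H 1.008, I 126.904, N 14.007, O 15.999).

First, the molecular formula is C9H9F3O2 (counting implicit H from valence).
  C: 9 × 12.011 = 108.099
  F: 3 × 18.998 = 56.994
  H: 9 × 1.008 = 9.072
  O: 2 × 15.999 = 31.998
Sum: 9×12.011 + 3×18.998 + 9×1.008 + 2×15.999 = 206.163 → 206.16 g/mol.

206.16 g/mol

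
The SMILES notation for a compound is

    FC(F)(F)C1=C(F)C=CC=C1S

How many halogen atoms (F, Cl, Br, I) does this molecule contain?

4

Halogen atoms appear at heavy-atom positions 1, 3, 4, 7 (4×F).
Other groups present: 1 thiol.
Halogen count: 4.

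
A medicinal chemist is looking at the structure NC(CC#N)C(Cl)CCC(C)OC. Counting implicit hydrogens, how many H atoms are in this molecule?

17

Walk through each heavy atom and fill implicit hydrogens from standard valence (C 4, N 3, O 2, S 2, halogen 1):
  atom 1: N, bond orders sum to 1 (valence 3) → 2 H
  atom 2: C, bond orders sum to 3 (valence 4) → 1 H
  atom 3: C, bond orders sum to 2 (valence 4) → 2 H
  atom 4: C, bond orders sum to 4 (valence 4) → 0 H
  atom 5: N, bond orders sum to 3 (valence 3) → 0 H
  atom 6: C, bond orders sum to 3 (valence 4) → 1 H
  atom 7: Cl (halogen, monovalent) → 0 H
  atom 8: C, bond orders sum to 2 (valence 4) → 2 H
  atom 9: C, bond orders sum to 2 (valence 4) → 2 H
  atom 10: C, bond orders sum to 3 (valence 4) → 1 H
  atom 11: C, bond orders sum to 1 (valence 4) → 3 H
  atom 12: O, bond orders sum to 2 (valence 2) → 0 H
  atom 13: C, bond orders sum to 1 (valence 4) → 3 H
Total hydrogens: 17.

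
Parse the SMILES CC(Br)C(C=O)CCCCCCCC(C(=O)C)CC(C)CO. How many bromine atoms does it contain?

1

Scan the SMILES for Br atoms (remember two-letter symbols like Cl and Br are single atoms).
Bromine count: 1.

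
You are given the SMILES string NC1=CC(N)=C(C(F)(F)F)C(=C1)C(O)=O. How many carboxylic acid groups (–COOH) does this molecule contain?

The carboxylic acid motif appears at heavy-atom position 13 in the SMILES.
Other groups present: 2 primary amine.
Carboxylic acid count: 1.

1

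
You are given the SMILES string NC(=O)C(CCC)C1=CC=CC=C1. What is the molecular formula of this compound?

Walk through each heavy atom and fill implicit hydrogens from standard valence (C 4, N 3, O 2, S 2, halogen 1):
  atom 1: N, bond orders sum to 1 (valence 3) → 2 H
  atom 2: C, bond orders sum to 4 (valence 4) → 0 H
  atom 3: O, bond orders sum to 2 (valence 2) → 0 H
  atom 4: C, bond orders sum to 3 (valence 4) → 1 H
  atom 5: C, bond orders sum to 2 (valence 4) → 2 H
  atom 6: C, bond orders sum to 2 (valence 4) → 2 H
  atom 7: C, bond orders sum to 1 (valence 4) → 3 H
  atom 8: C, bond orders sum to 4 (valence 4) → 0 H
  atom 9: C, bond orders sum to 3 (valence 4) → 1 H
  atom 10: C, bond orders sum to 3 (valence 4) → 1 H
  atom 11: C, bond orders sum to 3 (valence 4) → 1 H
  atom 12: C, bond orders sum to 3 (valence 4) → 1 H
  atom 13: C, bond orders sum to 3 (valence 4) → 1 H
Totals → C:11, H:15, N:1, O:1.

C11H15NO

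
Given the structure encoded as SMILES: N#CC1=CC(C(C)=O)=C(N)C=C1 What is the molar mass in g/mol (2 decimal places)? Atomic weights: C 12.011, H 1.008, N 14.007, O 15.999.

First, the molecular formula is C9H8N2O (counting implicit H from valence).
  C: 9 × 12.011 = 108.099
  H: 8 × 1.008 = 8.064
  N: 2 × 14.007 = 28.014
  O: 1 × 15.999 = 15.999
Sum: 9×12.011 + 8×1.008 + 2×14.007 + 1×15.999 = 160.176 → 160.18 g/mol.

160.18 g/mol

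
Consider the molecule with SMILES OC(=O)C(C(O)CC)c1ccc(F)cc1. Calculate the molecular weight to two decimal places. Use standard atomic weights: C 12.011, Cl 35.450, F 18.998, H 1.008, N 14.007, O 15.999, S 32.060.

212.22 g/mol

First, the molecular formula is C11H13FO3 (counting implicit H from valence).
  C: 11 × 12.011 = 132.121
  F: 1 × 18.998 = 18.998
  H: 13 × 1.008 = 13.104
  O: 3 × 15.999 = 47.997
Sum: 11×12.011 + 1×18.998 + 13×1.008 + 3×15.999 = 212.220 → 212.22 g/mol.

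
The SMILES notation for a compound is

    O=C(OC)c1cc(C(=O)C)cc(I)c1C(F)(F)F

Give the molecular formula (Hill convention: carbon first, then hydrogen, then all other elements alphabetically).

C11H8F3IO3

Walk through each heavy atom and fill implicit hydrogens from standard valence (C 4, N 3, O 2, S 2, halogen 1); for lowercase aromatic atoms, an aromatic c carries 1 H when it has two neighbours and 0 H with three, and aromatic n carries 0 H:
  atom 1: O, bond orders sum to 2 (valence 2) → 0 H
  atom 2: C, bond orders sum to 4 (valence 4) → 0 H
  atom 3: O, bond orders sum to 2 (valence 2) → 0 H
  atom 4: C, bond orders sum to 1 (valence 4) → 3 H
  atom 5: aromatic c, 3 neighbours → 0 H
  atom 6: aromatic c, 2 neighbours → 1 H
  atom 7: aromatic c, 3 neighbours → 0 H
  atom 8: C, bond orders sum to 4 (valence 4) → 0 H
  atom 9: O, bond orders sum to 2 (valence 2) → 0 H
  atom 10: C, bond orders sum to 1 (valence 4) → 3 H
  atom 11: aromatic c, 2 neighbours → 1 H
  atom 12: aromatic c, 3 neighbours → 0 H
  atom 13: I (halogen, monovalent) → 0 H
  atom 14: aromatic c, 3 neighbours → 0 H
  atom 15: C, bond orders sum to 4 (valence 4) → 0 H
  atom 16: F (halogen, monovalent) → 0 H
  atom 17: F (halogen, monovalent) → 0 H
  atom 18: F (halogen, monovalent) → 0 H
Totals → C:11, H:8, F:3, I:1, O:3.
In Hill order: C11H8F3IO3.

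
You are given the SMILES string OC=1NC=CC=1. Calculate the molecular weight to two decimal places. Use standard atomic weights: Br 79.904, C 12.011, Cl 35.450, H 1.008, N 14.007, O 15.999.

First, the molecular formula is C4H5NO (counting implicit H from valence).
  C: 4 × 12.011 = 48.044
  H: 5 × 1.008 = 5.040
  N: 1 × 14.007 = 14.007
  O: 1 × 15.999 = 15.999
Sum: 4×12.011 + 5×1.008 + 1×14.007 + 1×15.999 = 83.090 → 83.09 g/mol.

83.09 g/mol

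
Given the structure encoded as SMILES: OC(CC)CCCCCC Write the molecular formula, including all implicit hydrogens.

Walk through each heavy atom and fill implicit hydrogens from standard valence (C 4, N 3, O 2, S 2, halogen 1):
  atom 1: O, bond orders sum to 1 (valence 2) → 1 H
  atom 2: C, bond orders sum to 3 (valence 4) → 1 H
  atom 3: C, bond orders sum to 2 (valence 4) → 2 H
  atom 4: C, bond orders sum to 1 (valence 4) → 3 H
  atom 5: C, bond orders sum to 2 (valence 4) → 2 H
  atom 6: C, bond orders sum to 2 (valence 4) → 2 H
  atom 7: C, bond orders sum to 2 (valence 4) → 2 H
  atom 8: C, bond orders sum to 2 (valence 4) → 2 H
  atom 9: C, bond orders sum to 2 (valence 4) → 2 H
  atom 10: C, bond orders sum to 1 (valence 4) → 3 H
Totals → C:9, H:20, O:1.

C9H20O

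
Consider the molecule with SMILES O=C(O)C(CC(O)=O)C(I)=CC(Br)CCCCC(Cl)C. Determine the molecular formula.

Walk through each heavy atom and fill implicit hydrogens from standard valence (C 4, N 3, O 2, S 2, halogen 1):
  atom 1: O, bond orders sum to 2 (valence 2) → 0 H
  atom 2: C, bond orders sum to 4 (valence 4) → 0 H
  atom 3: O, bond orders sum to 1 (valence 2) → 1 H
  atom 4: C, bond orders sum to 3 (valence 4) → 1 H
  atom 5: C, bond orders sum to 2 (valence 4) → 2 H
  atom 6: C, bond orders sum to 4 (valence 4) → 0 H
  atom 7: O, bond orders sum to 1 (valence 2) → 1 H
  atom 8: O, bond orders sum to 2 (valence 2) → 0 H
  atom 9: C, bond orders sum to 4 (valence 4) → 0 H
  atom 10: I (halogen, monovalent) → 0 H
  atom 11: C, bond orders sum to 3 (valence 4) → 1 H
  atom 12: C, bond orders sum to 3 (valence 4) → 1 H
  atom 13: Br (halogen, monovalent) → 0 H
  atom 14: C, bond orders sum to 2 (valence 4) → 2 H
  atom 15: C, bond orders sum to 2 (valence 4) → 2 H
  atom 16: C, bond orders sum to 2 (valence 4) → 2 H
  atom 17: C, bond orders sum to 2 (valence 4) → 2 H
  atom 18: C, bond orders sum to 3 (valence 4) → 1 H
  atom 19: Cl (halogen, monovalent) → 0 H
  atom 20: C, bond orders sum to 1 (valence 4) → 3 H
Totals → C:13, H:19, Br:1, Cl:1, I:1, O:4.
In Hill order: C13H19BrClIO4.

C13H19BrClIO4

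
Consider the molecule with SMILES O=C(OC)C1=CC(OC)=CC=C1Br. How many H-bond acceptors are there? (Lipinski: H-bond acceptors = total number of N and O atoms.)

3

N atoms: 0; O atoms: 3.
Lipinski HBA = 0 + 3 = 3.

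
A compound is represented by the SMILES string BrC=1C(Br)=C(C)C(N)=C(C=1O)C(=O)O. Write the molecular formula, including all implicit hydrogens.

C8H7Br2NO3

Walk through each heavy atom and fill implicit hydrogens from standard valence (C 4, N 3, O 2, S 2, halogen 1):
  atom 1: Br (halogen, monovalent) → 0 H
  atom 2: C, bond orders sum to 4 (valence 4) → 0 H
  atom 3: C, bond orders sum to 4 (valence 4) → 0 H
  atom 4: Br (halogen, monovalent) → 0 H
  atom 5: C, bond orders sum to 4 (valence 4) → 0 H
  atom 6: C, bond orders sum to 1 (valence 4) → 3 H
  atom 7: C, bond orders sum to 4 (valence 4) → 0 H
  atom 8: N, bond orders sum to 1 (valence 3) → 2 H
  atom 9: C, bond orders sum to 4 (valence 4) → 0 H
  atom 10: C, bond orders sum to 4 (valence 4) → 0 H
  atom 11: O, bond orders sum to 1 (valence 2) → 1 H
  atom 12: C, bond orders sum to 4 (valence 4) → 0 H
  atom 13: O, bond orders sum to 2 (valence 2) → 0 H
  atom 14: O, bond orders sum to 1 (valence 2) → 1 H
Totals → C:8, H:7, Br:2, N:1, O:3.
In Hill order: C8H7Br2NO3.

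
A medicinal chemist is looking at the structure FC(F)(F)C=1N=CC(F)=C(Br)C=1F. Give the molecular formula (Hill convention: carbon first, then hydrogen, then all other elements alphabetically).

C6HBrF5N

Walk through each heavy atom and fill implicit hydrogens from standard valence (C 4, N 3, O 2, S 2, halogen 1):
  atom 1: F (halogen, monovalent) → 0 H
  atom 2: C, bond orders sum to 4 (valence 4) → 0 H
  atom 3: F (halogen, monovalent) → 0 H
  atom 4: F (halogen, monovalent) → 0 H
  atom 5: C, bond orders sum to 4 (valence 4) → 0 H
  atom 6: N, bond orders sum to 3 (valence 3) → 0 H
  atom 7: C, bond orders sum to 3 (valence 4) → 1 H
  atom 8: C, bond orders sum to 4 (valence 4) → 0 H
  atom 9: F (halogen, monovalent) → 0 H
  atom 10: C, bond orders sum to 4 (valence 4) → 0 H
  atom 11: Br (halogen, monovalent) → 0 H
  atom 12: C, bond orders sum to 4 (valence 4) → 0 H
  atom 13: F (halogen, monovalent) → 0 H
Totals → C:6, H:1, Br:1, F:5, N:1.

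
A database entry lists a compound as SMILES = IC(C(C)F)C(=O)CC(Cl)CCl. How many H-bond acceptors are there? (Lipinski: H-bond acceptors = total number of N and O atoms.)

1

N atoms: 0; O atoms: 1.
Lipinski HBA = 0 + 1 = 1.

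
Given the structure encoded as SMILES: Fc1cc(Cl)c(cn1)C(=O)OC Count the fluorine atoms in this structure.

Scan the SMILES for F atoms (remember two-letter symbols like Cl and Br are single atoms).
Fluorine count: 1.

1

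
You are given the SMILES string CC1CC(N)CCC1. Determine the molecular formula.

C7H15N

Walk through each heavy atom and fill implicit hydrogens from standard valence (C 4, N 3, O 2, S 2, halogen 1):
  atom 1: C, bond orders sum to 1 (valence 4) → 3 H
  atom 2: C, bond orders sum to 3 (valence 4) → 1 H
  atom 3: C, bond orders sum to 2 (valence 4) → 2 H
  atom 4: C, bond orders sum to 3 (valence 4) → 1 H
  atom 5: N, bond orders sum to 1 (valence 3) → 2 H
  atom 6: C, bond orders sum to 2 (valence 4) → 2 H
  atom 7: C, bond orders sum to 2 (valence 4) → 2 H
  atom 8: C, bond orders sum to 2 (valence 4) → 2 H
Totals → C:7, H:15, N:1.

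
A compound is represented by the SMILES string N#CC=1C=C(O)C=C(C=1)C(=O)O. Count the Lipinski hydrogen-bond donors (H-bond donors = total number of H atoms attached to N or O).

Donors: find every N or O and count the H atoms it carries.
  atom 1 (N): bond orders sum to 3 → 0 H
  atom 6 (O): bond orders sum to 1 → 1 H
  atom 11 (O): bond orders sum to 2 → 0 H
  atom 12 (O): bond orders sum to 1 → 1 H
Lipinski HBD = 2.

2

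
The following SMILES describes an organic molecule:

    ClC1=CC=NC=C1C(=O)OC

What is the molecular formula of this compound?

Walk through each heavy atom and fill implicit hydrogens from standard valence (C 4, N 3, O 2, S 2, halogen 1):
  atom 1: Cl (halogen, monovalent) → 0 H
  atom 2: C, bond orders sum to 4 (valence 4) → 0 H
  atom 3: C, bond orders sum to 3 (valence 4) → 1 H
  atom 4: C, bond orders sum to 3 (valence 4) → 1 H
  atom 5: N, bond orders sum to 3 (valence 3) → 0 H
  atom 6: C, bond orders sum to 3 (valence 4) → 1 H
  atom 7: C, bond orders sum to 4 (valence 4) → 0 H
  atom 8: C, bond orders sum to 4 (valence 4) → 0 H
  atom 9: O, bond orders sum to 2 (valence 2) → 0 H
  atom 10: O, bond orders sum to 2 (valence 2) → 0 H
  atom 11: C, bond orders sum to 1 (valence 4) → 3 H
Totals → C:7, H:6, Cl:1, N:1, O:2.

C7H6ClNO2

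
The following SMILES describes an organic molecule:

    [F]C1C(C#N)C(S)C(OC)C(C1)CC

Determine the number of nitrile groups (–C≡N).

The nitrile motif appears at heavy-atom position 4 in the SMILES.
Other groups present: 1 ether, 1 thiol.
Nitrile count: 1.

1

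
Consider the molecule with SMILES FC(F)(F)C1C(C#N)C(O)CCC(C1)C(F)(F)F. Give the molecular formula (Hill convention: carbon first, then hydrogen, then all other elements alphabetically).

C10H11F6NO

Walk through each heavy atom and fill implicit hydrogens from standard valence (C 4, N 3, O 2, S 2, halogen 1):
  atom 1: F (halogen, monovalent) → 0 H
  atom 2: C, bond orders sum to 4 (valence 4) → 0 H
  atom 3: F (halogen, monovalent) → 0 H
  atom 4: F (halogen, monovalent) → 0 H
  atom 5: C, bond orders sum to 3 (valence 4) → 1 H
  atom 6: C, bond orders sum to 3 (valence 4) → 1 H
  atom 7: C, bond orders sum to 4 (valence 4) → 0 H
  atom 8: N, bond orders sum to 3 (valence 3) → 0 H
  atom 9: C, bond orders sum to 3 (valence 4) → 1 H
  atom 10: O, bond orders sum to 1 (valence 2) → 1 H
  atom 11: C, bond orders sum to 2 (valence 4) → 2 H
  atom 12: C, bond orders sum to 2 (valence 4) → 2 H
  atom 13: C, bond orders sum to 3 (valence 4) → 1 H
  atom 14: C, bond orders sum to 2 (valence 4) → 2 H
  atom 15: C, bond orders sum to 4 (valence 4) → 0 H
  atom 16: F (halogen, monovalent) → 0 H
  atom 17: F (halogen, monovalent) → 0 H
  atom 18: F (halogen, monovalent) → 0 H
Totals → C:10, H:11, F:6, N:1, O:1.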